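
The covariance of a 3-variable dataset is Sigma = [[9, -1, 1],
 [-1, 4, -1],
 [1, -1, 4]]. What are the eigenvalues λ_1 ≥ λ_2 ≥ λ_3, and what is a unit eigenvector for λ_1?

Step 1 — characteristic polynomial p(λ) = det(λI - Sigma) = λ³ - tr·λ² + c_1·λ - det, where tr = trace, c_1 = sum of the principal 2×2 minors, det = det(Sigma):
  tr = 9 + 4 + 4 = 17,
  c_1 = (9·4 - (-1)²) + (9·4 - (1)²) + (4·4 - (-1)²) = 35 + 35 + 15 = 85,
  det = 9·(4·4 - (-1)²) - (-1)·((-1)·4 - (-1)·(1)) + (1)·((-1)·(-1) - 4·(1)) = 9·(15) - (-1)·(-3) + (1)·(-3) = 129.
  So p(λ) = λ³ - 17λ² + 85λ - 129.
Step 2 — look for an integer root (rational root theorem: any rational root is an integer divisor of 129). Testing λ = 3:
  p(3) = 27 - 153 + 255 - 129 = 0  ✓
  Dividing out (λ - 3): p(λ) = (λ - 3)(λ² - 14λ + 43).
Step 3 — remaining eigenvalues from the quadratic λ² - 14λ + 43 = 0:
  Δ = 14² - 4·43 = 196 - 172 = 24,  λ = (14 ± √24)/2 = (14 ± 4.899)/2 ≈ 9.4495 or 4.5505.
  Sorted: λ_1 = 9.4495,  λ_2 = 4.5505,  λ_3 = 3  (check: sum = 17 = tr ✓).

Step 4 — unit eigenvector for λ_1 ≈ 9.4495: v spans the null space of (Sigma - λ_1 I), whose rows are
  r_1 = (-0.4495, -1, 1),  r_2 = (-1, -5.4495, -1),  r_3 = (1, -1, -5.4495).
  v is orthogonal to every row, so take v ∝ r_1 × r_2 = ((-1)·(-1) - (1)·(-5.4495), (1)·(-1) - (-0.4495)·(-1), (-0.4495)·(-5.4495) - (-1)·(-1)) ≈ (6.4495, -1.4495, 1.4495).
  Let u = (6.4495, -1.4495, 1.4495).
  ||u|| = √((6.4495)² + (-1.4495)² + (1.4495)²) = √(45.798) ≈ 6.7674,  v_1 = u/||u|| ≈ (0.953, -0.2142, 0.2142) (||v_1|| = 1).

λ_1 = 9.4495,  λ_2 = 4.5505,  λ_3 = 3;  v_1 ≈ (0.953, -0.2142, 0.2142)


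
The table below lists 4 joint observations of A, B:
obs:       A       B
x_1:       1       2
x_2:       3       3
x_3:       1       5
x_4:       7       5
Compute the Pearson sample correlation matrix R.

Step 1 — column means:
  mean(A) = (1 + 3 + 1 + 7) / 4 = 12/4 = 3
  mean(B) = (2 + 3 + 5 + 5) / 4 = 15/4 = 3.75

Step 2 — sample variances and covariances s[i,j] = (1/(n-1)) · Σ_k (x_{k,i} - mean_i) · (x_{k,j} - mean_j), with n-1 = 3:
  s[A,A] = ((-2)·(-2) + (0)·(0) + (-2)·(-2) + (4)·(4)) / 3 = 24/3 = 8
  s[A,B] = ((-2)·(-1.75) + (0)·(-0.75) + (-2)·(1.25) + (4)·(1.25)) / 3 = 6/3 = 2
  s[B,B] = ((-1.75)·(-1.75) + (-0.75)·(-0.75) + (1.25)·(1.25) + (1.25)·(1.25)) / 3 = 6.75/3 = 2.25
  Sample standard deviations s_i = √(s[i,i]):
  s(A) = √(8) = 2.8284
  s(B) = √(2.25) = 1.5

Step 3 — r_{ij} = s_{ij} / (s_i · s_j):
  r[A,A] = 1 (diagonal).
  r[A,B] = 2 / (2.8284 · 1.5) = 2 / 4.2426 = 0.4714
  r[B,B] = 1 (diagonal).

R is symmetric with unit diagonal. Assembling:

R = [[1, 0.4714],
 [0.4714, 1]]


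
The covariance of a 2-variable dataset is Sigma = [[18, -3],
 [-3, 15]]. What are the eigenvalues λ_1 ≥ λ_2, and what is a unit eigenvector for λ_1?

Step 1 — characteristic polynomial of 2×2 Sigma:
  det(Sigma - λI) = λ² - trace · λ + det = 0.
  trace = 18 + 15 = 33, det = 18·15 - (-3)² = 261.
Step 2 — discriminant:
  Δ = trace² - 4·det = 1089 - 1044 = 45.
Step 3 — eigenvalues:
  λ = (trace ± √Δ)/2 = (33 ± 6.7082)/2,
  λ_1 = 19.8541,  λ_2 = 13.1459.

Step 4 — unit eigenvector for λ_1: solve (Sigma - λ_1 I)v = 0. First row:
  (18 - 19.8541)·v_x + (-3)·v_y = 0, i.e. (-1.8541)·v_x + (-3)·v_y = 0,
  so v ∝ (b, λ_1 - a) = (-3, 1.8541); multiply by -1 so the first entry is positive: u = (3, -1.8541).
  ||u|| = √((3)² + (-1.8541)²) = √(12.4377) ≈ 3.5267,
  v_1 = u/||u|| ≈ (0.8507, -0.5257) (||v_1|| = 1).

λ_1 = 19.8541,  λ_2 = 13.1459;  v_1 ≈ (0.8507, -0.5257)


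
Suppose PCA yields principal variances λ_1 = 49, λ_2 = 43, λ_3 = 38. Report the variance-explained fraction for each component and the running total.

Step 1 — total variance = trace(Sigma) = Σ λ_i = 49 + 43 + 38 = 130.

Step 2 — fraction explained by component i = λ_i / Σ λ:
  PC1: 49/130 = 0.3769
  PC2: 43/130 = 0.3308
  PC3: 38/130 = 0.2923

Step 3 — cumulative fraction after k components = (λ_1 + ... + λ_k) / Σ λ:
  k = 1: 49/130 = 0.3769
  k = 2: (49 + 43)/130 = 92/130 = 0.7077
  k = 3: (49 + 43 + 38)/130 = 130/130 = 1

Summary (fraction, with percent):

explained: PC1 0.3769 (37.69%), PC2 0.3308 (33.08%), PC3 0.2923 (29.23%);  cumulative: 0.3769, 0.7077, 1


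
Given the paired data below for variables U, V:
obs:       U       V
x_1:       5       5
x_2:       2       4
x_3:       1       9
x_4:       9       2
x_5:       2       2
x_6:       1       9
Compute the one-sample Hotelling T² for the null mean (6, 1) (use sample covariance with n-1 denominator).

Step 1 — sample mean vector:
  mean(U) = (5 + 2 + 1 + 9 + 2 + 1) / 6 = 20/6 = 3.3333
  mean(V) = (5 + 4 + 9 + 2 + 2 + 9) / 6 = 31/6 = 5.1667
  x̄ = (3.3333, 5.1667),  deviation x̄ - mu_0 = (3.3333, 5.1667) - (6, 1) = (-2.6667, 4.1667).

Step 2 — sample covariance matrix, S[i,j] = (1/(n-1)) · Σ_k (x_{k,i} - mean_i) · (x_{k,j} - mean_j), divisor n-1 = 5:
  S[U,U] = ((1.6667)·(1.6667) + (-1.3333)·(-1.3333) + (-2.3333)·(-2.3333) + (5.6667)·(5.6667) + (-1.3333)·(-1.3333) + (-2.3333)·(-2.3333)) / 5 = 49.3333/5 = 9.8667
  S[U,V] = ((1.6667)·(-0.1667) + (-1.3333)·(-1.1667) + (-2.3333)·(3.8333) + (5.6667)·(-3.1667) + (-1.3333)·(-3.1667) + (-2.3333)·(3.8333)) / 5 = -30.3333/5 = -6.0667
  S[V,V] = ((-0.1667)·(-0.1667) + (-1.1667)·(-1.1667) + (3.8333)·(3.8333) + (-3.1667)·(-3.1667) + (-3.1667)·(-3.1667) + (3.8333)·(3.8333)) / 5 = 50.8333/5 = 10.1667
  S = [[9.8667, -6.0667],
 [-6.0667, 10.1667]].

Step 3 — invert S. det(S) = 9.8667·10.1667 - (-6.0667)² = 63.5067.
  S^{-1} = (1/det) · [[d, -b], [-b, a]] = [[0.1601, 0.0955],
 [0.0955, 0.1554]].

Step 4 — quadratic form (x̄ - mu_0)^T · S^{-1} · (x̄ - mu_0):
  S^{-1} · (x̄ - mu_0) = (-0.0289, 0.3926),
  (x̄ - mu_0)^T · [...] = (-2.6667)·(-0.0289) + (4.1667)·(0.3926) = 1.7129.

Step 5 — scale by n: T² = 6 · 1.7129 = 10.2771.

T² ≈ 10.2771


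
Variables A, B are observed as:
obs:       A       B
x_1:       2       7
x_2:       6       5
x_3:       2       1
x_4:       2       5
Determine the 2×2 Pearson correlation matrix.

Step 1 — column means:
  mean(A) = (2 + 6 + 2 + 2) / 4 = 12/4 = 3
  mean(B) = (7 + 5 + 1 + 5) / 4 = 18/4 = 4.5

Step 2 — sample variances and covariances s[i,j] = (1/(n-1)) · Σ_k (x_{k,i} - mean_i) · (x_{k,j} - mean_j), with n-1 = 3:
  s[A,A] = ((-1)·(-1) + (3)·(3) + (-1)·(-1) + (-1)·(-1)) / 3 = 12/3 = 4
  s[A,B] = ((-1)·(2.5) + (3)·(0.5) + (-1)·(-3.5) + (-1)·(0.5)) / 3 = 2/3 = 0.6667
  s[B,B] = ((2.5)·(2.5) + (0.5)·(0.5) + (-3.5)·(-3.5) + (0.5)·(0.5)) / 3 = 19/3 = 6.3333
  Sample standard deviations s_i = √(s[i,i]):
  s(A) = √(4) = 2
  s(B) = √(6.3333) = 2.5166

Step 3 — r_{ij} = s_{ij} / (s_i · s_j):
  r[A,A] = 1 (diagonal).
  r[A,B] = 0.6667 / (2 · 2.5166) = 0.6667 / 5.0332 = 0.1325
  r[B,B] = 1 (diagonal).

R is symmetric with unit diagonal. Assembling:

R = [[1, 0.1325],
 [0.1325, 1]]


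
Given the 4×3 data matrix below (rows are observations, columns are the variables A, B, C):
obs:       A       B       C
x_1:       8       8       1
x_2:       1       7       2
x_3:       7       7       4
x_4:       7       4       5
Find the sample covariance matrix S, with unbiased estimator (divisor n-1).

Step 1 — column means:
  mean(A) = (8 + 1 + 7 + 7) / 4 = 23/4 = 5.75
  mean(B) = (8 + 7 + 7 + 4) / 4 = 26/4 = 6.5
  mean(C) = (1 + 2 + 4 + 5) / 4 = 12/4 = 3

Step 2 — sample covariance S[i,j] = (1/(n-1)) · Σ_k (x_{k,i} - mean_i) · (x_{k,j} - mean_j), with n-1 = 3.
  S[A,A] = ((2.25)·(2.25) + (-4.75)·(-4.75) + (1.25)·(1.25) + (1.25)·(1.25)) / 3 = 30.75/3 = 10.25
  S[A,B] = ((2.25)·(1.5) + (-4.75)·(0.5) + (1.25)·(0.5) + (1.25)·(-2.5)) / 3 = -1.5/3 = -0.5
  S[A,C] = ((2.25)·(-2) + (-4.75)·(-1) + (1.25)·(1) + (1.25)·(2)) / 3 = 4/3 = 1.3333
  S[B,B] = ((1.5)·(1.5) + (0.5)·(0.5) + (0.5)·(0.5) + (-2.5)·(-2.5)) / 3 = 9/3 = 3
  S[B,C] = ((1.5)·(-2) + (0.5)·(-1) + (0.5)·(1) + (-2.5)·(2)) / 3 = -8/3 = -2.6667
  S[C,C] = ((-2)·(-2) + (-1)·(-1) + (1)·(1) + (2)·(2)) / 3 = 10/3 = 3.3333

S is symmetric (S[j,i] = S[i,j]). Assembling:

S = [[10.25, -0.5, 1.3333],
 [-0.5, 3, -2.6667],
 [1.3333, -2.6667, 3.3333]]


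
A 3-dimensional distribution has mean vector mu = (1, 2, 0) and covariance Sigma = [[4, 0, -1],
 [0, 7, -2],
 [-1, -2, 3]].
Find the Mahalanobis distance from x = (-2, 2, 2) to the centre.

Step 1 — centre the observation: (x - mu) = (-3, 0, 2).

Step 2 — invert Sigma (cofactor / det for 3×3, or solve directly):
  Sigma^{-1} = [[0.2787, 0.0328, 0.1148],
 [0.0328, 0.1803, 0.1311],
 [0.1148, 0.1311, 0.459]].

Step 3 — form the quadratic (x - mu)^T · Sigma^{-1} · (x - mu):
  Sigma^{-1} · (x - mu) = (-0.6066, 0.1639, 0.5738).
  (x - mu)^T · [Sigma^{-1} · (x - mu)] = (-3)·(-0.6066) + (0)·(0.1639) + (2)·(0.5738) = 2.9672.

Step 4 — take square root: d = √(2.9672) ≈ 1.7226.

d(x, mu) = √(2.9672) ≈ 1.7226


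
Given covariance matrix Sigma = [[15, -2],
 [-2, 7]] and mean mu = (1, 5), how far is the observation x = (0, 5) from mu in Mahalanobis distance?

Step 1 — centre the observation: (x - mu) = (-1, 0).

Step 2 — invert Sigma. det(Sigma) = 15·7 - (-2)² = 101.
  Sigma^{-1} = (1/det) · [[d, -b], [-b, a]] = [[0.0693, 0.0198],
 [0.0198, 0.1485]].

Step 3 — form the quadratic (x - mu)^T · Sigma^{-1} · (x - mu):
  Sigma^{-1} · (x - mu) = (-0.0693, -0.0198).
  (x - mu)^T · [Sigma^{-1} · (x - mu)] = (-1)·(-0.0693) + (0)·(-0.0198) = 0.0693.

Step 4 — take square root: d = √(0.0693) ≈ 0.2633.

d(x, mu) = √(0.0693) ≈ 0.2633


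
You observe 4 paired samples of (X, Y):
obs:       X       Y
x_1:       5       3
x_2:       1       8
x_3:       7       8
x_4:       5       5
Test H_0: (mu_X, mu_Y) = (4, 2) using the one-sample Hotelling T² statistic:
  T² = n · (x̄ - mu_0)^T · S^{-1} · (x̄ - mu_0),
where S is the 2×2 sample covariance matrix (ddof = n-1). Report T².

Step 1 — sample mean vector:
  mean(X) = (5 + 1 + 7 + 5) / 4 = 18/4 = 4.5
  mean(Y) = (3 + 8 + 8 + 5) / 4 = 24/4 = 6
  x̄ = (4.5, 6),  deviation x̄ - mu_0 = (4.5, 6) - (4, 2) = (0.5, 4).

Step 2 — sample covariance matrix, S[i,j] = (1/(n-1)) · Σ_k (x_{k,i} - mean_i) · (x_{k,j} - mean_j), divisor n-1 = 3:
  S[X,X] = ((0.5)·(0.5) + (-3.5)·(-3.5) + (2.5)·(2.5) + (0.5)·(0.5)) / 3 = 19/3 = 6.3333
  S[X,Y] = ((0.5)·(-3) + (-3.5)·(2) + (2.5)·(2) + (0.5)·(-1)) / 3 = -4/3 = -1.3333
  S[Y,Y] = ((-3)·(-3) + (2)·(2) + (2)·(2) + (-1)·(-1)) / 3 = 18/3 = 6
  S = [[6.3333, -1.3333],
 [-1.3333, 6]].

Step 3 — invert S. det(S) = 6.3333·6 - (-1.3333)² = 36.2222.
  S^{-1} = (1/det) · [[d, -b], [-b, a]] = [[0.1656, 0.0368],
 [0.0368, 0.1748]].

Step 4 — quadratic form (x̄ - mu_0)^T · S^{-1} · (x̄ - mu_0):
  S^{-1} · (x̄ - mu_0) = (0.2301, 0.7178),
  (x̄ - mu_0)^T · [...] = (0.5)·(0.2301) + (4)·(0.7178) = 2.9862.

Step 5 — scale by n: T² = 4 · 2.9862 = 11.9448.

T² ≈ 11.9448


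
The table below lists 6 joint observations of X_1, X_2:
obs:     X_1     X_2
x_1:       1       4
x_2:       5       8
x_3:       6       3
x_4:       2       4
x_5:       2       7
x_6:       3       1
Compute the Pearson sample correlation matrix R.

Step 1 — column means:
  mean(X_1) = (1 + 5 + 6 + 2 + 2 + 3) / 6 = 19/6 = 3.1667
  mean(X_2) = (4 + 8 + 3 + 4 + 7 + 1) / 6 = 27/6 = 4.5

Step 2 — sample variances and covariances s[i,j] = (1/(n-1)) · Σ_k (x_{k,i} - mean_i) · (x_{k,j} - mean_j), with n-1 = 5:
  s[X_1,X_1] = ((-2.1667)·(-2.1667) + (1.8333)·(1.8333) + (2.8333)·(2.8333) + (-1.1667)·(-1.1667) + (-1.1667)·(-1.1667) + (-0.1667)·(-0.1667)) / 5 = 18.8333/5 = 3.7667
  s[X_1,X_2] = ((-2.1667)·(-0.5) + (1.8333)·(3.5) + (2.8333)·(-1.5) + (-1.1667)·(-0.5) + (-1.1667)·(2.5) + (-0.1667)·(-3.5)) / 5 = 1.5/5 = 0.3
  s[X_2,X_2] = ((-0.5)·(-0.5) + (3.5)·(3.5) + (-1.5)·(-1.5) + (-0.5)·(-0.5) + (2.5)·(2.5) + (-3.5)·(-3.5)) / 5 = 33.5/5 = 6.7
  Sample standard deviations s_i = √(s[i,i]):
  s(X_1) = √(3.7667) = 1.9408
  s(X_2) = √(6.7) = 2.5884

Step 3 — r_{ij} = s_{ij} / (s_i · s_j):
  r[X_1,X_1] = 1 (diagonal).
  r[X_1,X_2] = 0.3 / (1.9408 · 2.5884) = 0.3 / 5.0236 = 0.0597
  r[X_2,X_2] = 1 (diagonal).

R is symmetric with unit diagonal. Assembling:

R = [[1, 0.0597],
 [0.0597, 1]]


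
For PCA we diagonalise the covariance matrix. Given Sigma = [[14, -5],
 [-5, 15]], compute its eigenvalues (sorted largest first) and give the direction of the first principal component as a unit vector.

Step 1 — characteristic polynomial of 2×2 Sigma:
  det(Sigma - λI) = λ² - trace · λ + det = 0.
  trace = 14 + 15 = 29, det = 14·15 - (-5)² = 185.
Step 2 — discriminant:
  Δ = trace² - 4·det = 841 - 740 = 101.
Step 3 — eigenvalues:
  λ = (trace ± √Δ)/2 = (29 ± 10.0499)/2,
  λ_1 = 19.5249,  λ_2 = 9.4751.

Step 4 — unit eigenvector for λ_1: solve (Sigma - λ_1 I)v = 0. First row:
  (14 - 19.5249)·v_x + (-5)·v_y = 0, i.e. (-5.5249)·v_x + (-5)·v_y = 0,
  so v ∝ (b, λ_1 - a) = (-5, 5.5249); multiply by -1 so the first entry is positive: u = (5, -5.5249).
  ||u|| = √((5)² + (-5.5249)²) = √(55.5249) ≈ 7.4515,
  v_1 = u/||u|| ≈ (0.671, -0.7415) (||v_1|| = 1).

λ_1 = 19.5249,  λ_2 = 9.4751;  v_1 ≈ (0.671, -0.7415)


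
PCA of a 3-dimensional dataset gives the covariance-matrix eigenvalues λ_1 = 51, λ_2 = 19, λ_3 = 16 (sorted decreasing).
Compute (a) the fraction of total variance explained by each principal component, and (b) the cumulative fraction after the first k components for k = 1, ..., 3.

Step 1 — total variance = trace(Sigma) = Σ λ_i = 51 + 19 + 16 = 86.

Step 2 — fraction explained by component i = λ_i / Σ λ:
  PC1: 51/86 = 0.593
  PC2: 19/86 = 0.2209
  PC3: 16/86 = 0.186

Step 3 — cumulative fraction after k components = (λ_1 + ... + λ_k) / Σ λ:
  k = 1: 51/86 = 0.593
  k = 2: (51 + 19)/86 = 70/86 = 0.814
  k = 3: (51 + 19 + 16)/86 = 86/86 = 1

Summary (fraction, with percent):

explained: PC1 0.593 (59.3%), PC2 0.2209 (22.09%), PC3 0.186 (18.6%);  cumulative: 0.593, 0.814, 1


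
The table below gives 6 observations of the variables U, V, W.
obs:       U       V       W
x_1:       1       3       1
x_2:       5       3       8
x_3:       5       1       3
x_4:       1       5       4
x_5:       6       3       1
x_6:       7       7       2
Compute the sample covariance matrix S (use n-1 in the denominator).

Step 1 — column means:
  mean(U) = (1 + 5 + 5 + 1 + 6 + 7) / 6 = 25/6 = 4.1667
  mean(V) = (3 + 3 + 1 + 5 + 3 + 7) / 6 = 22/6 = 3.6667
  mean(W) = (1 + 8 + 3 + 4 + 1 + 2) / 6 = 19/6 = 3.1667

Step 2 — sample covariance S[i,j] = (1/(n-1)) · Σ_k (x_{k,i} - mean_i) · (x_{k,j} - mean_j), with n-1 = 5.
  S[U,U] = ((-3.1667)·(-3.1667) + (0.8333)·(0.8333) + (0.8333)·(0.8333) + (-3.1667)·(-3.1667) + (1.8333)·(1.8333) + (2.8333)·(2.8333)) / 5 = 32.8333/5 = 6.5667
  S[U,V] = ((-3.1667)·(-0.6667) + (0.8333)·(-0.6667) + (0.8333)·(-2.6667) + (-3.1667)·(1.3333) + (1.8333)·(-0.6667) + (2.8333)·(3.3333)) / 5 = 3.3333/5 = 0.6667
  S[U,W] = ((-3.1667)·(-2.1667) + (0.8333)·(4.8333) + (0.8333)·(-0.1667) + (-3.1667)·(0.8333) + (1.8333)·(-2.1667) + (2.8333)·(-1.1667)) / 5 = 0.8333/5 = 0.1667
  S[V,V] = ((-0.6667)·(-0.6667) + (-0.6667)·(-0.6667) + (-2.6667)·(-2.6667) + (1.3333)·(1.3333) + (-0.6667)·(-0.6667) + (3.3333)·(3.3333)) / 5 = 21.3333/5 = 4.2667
  S[V,W] = ((-0.6667)·(-2.1667) + (-0.6667)·(4.8333) + (-2.6667)·(-0.1667) + (1.3333)·(0.8333) + (-0.6667)·(-2.1667) + (3.3333)·(-1.1667)) / 5 = -2.6667/5 = -0.5333
  S[W,W] = ((-2.1667)·(-2.1667) + (4.8333)·(4.8333) + (-0.1667)·(-0.1667) + (0.8333)·(0.8333) + (-2.1667)·(-2.1667) + (-1.1667)·(-1.1667)) / 5 = 34.8333/5 = 6.9667

S is symmetric (S[j,i] = S[i,j]). Assembling:

S = [[6.5667, 0.6667, 0.1667],
 [0.6667, 4.2667, -0.5333],
 [0.1667, -0.5333, 6.9667]]


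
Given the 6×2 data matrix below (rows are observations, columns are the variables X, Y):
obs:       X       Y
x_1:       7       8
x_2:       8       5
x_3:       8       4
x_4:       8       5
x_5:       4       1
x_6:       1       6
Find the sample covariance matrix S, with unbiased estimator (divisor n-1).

Step 1 — column means:
  mean(X) = (7 + 8 + 8 + 8 + 4 + 1) / 6 = 36/6 = 6
  mean(Y) = (8 + 5 + 4 + 5 + 1 + 6) / 6 = 29/6 = 4.8333

Step 2 — sample covariance S[i,j] = (1/(n-1)) · Σ_k (x_{k,i} - mean_i) · (x_{k,j} - mean_j), with n-1 = 5.
  S[X,X] = ((1)·(1) + (2)·(2) + (2)·(2) + (2)·(2) + (-2)·(-2) + (-5)·(-5)) / 5 = 42/5 = 8.4
  S[X,Y] = ((1)·(3.1667) + (2)·(0.1667) + (2)·(-0.8333) + (2)·(0.1667) + (-2)·(-3.8333) + (-5)·(1.1667)) / 5 = 4/5 = 0.8
  S[Y,Y] = ((3.1667)·(3.1667) + (0.1667)·(0.1667) + (-0.8333)·(-0.8333) + (0.1667)·(0.1667) + (-3.8333)·(-3.8333) + (1.1667)·(1.1667)) / 5 = 26.8333/5 = 5.3667

S is symmetric (S[j,i] = S[i,j]). Assembling:

S = [[8.4, 0.8],
 [0.8, 5.3667]]


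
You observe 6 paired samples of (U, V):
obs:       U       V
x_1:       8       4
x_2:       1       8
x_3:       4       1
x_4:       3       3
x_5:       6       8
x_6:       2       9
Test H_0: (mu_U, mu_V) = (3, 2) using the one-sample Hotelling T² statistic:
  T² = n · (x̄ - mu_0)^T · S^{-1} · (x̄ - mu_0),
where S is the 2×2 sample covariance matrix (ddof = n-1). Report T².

Step 1 — sample mean vector:
  mean(U) = (8 + 1 + 4 + 3 + 6 + 2) / 6 = 24/6 = 4
  mean(V) = (4 + 8 + 1 + 3 + 8 + 9) / 6 = 33/6 = 5.5
  x̄ = (4, 5.5),  deviation x̄ - mu_0 = (4, 5.5) - (3, 2) = (1, 3.5).

Step 2 — sample covariance matrix, S[i,j] = (1/(n-1)) · Σ_k (x_{k,i} - mean_i) · (x_{k,j} - mean_j), divisor n-1 = 5:
  S[U,U] = ((4)·(4) + (-3)·(-3) + (0)·(0) + (-1)·(-1) + (2)·(2) + (-2)·(-2)) / 5 = 34/5 = 6.8
  S[U,V] = ((4)·(-1.5) + (-3)·(2.5) + (0)·(-4.5) + (-1)·(-2.5) + (2)·(2.5) + (-2)·(3.5)) / 5 = -13/5 = -2.6
  S[V,V] = ((-1.5)·(-1.5) + (2.5)·(2.5) + (-4.5)·(-4.5) + (-2.5)·(-2.5) + (2.5)·(2.5) + (3.5)·(3.5)) / 5 = 53.5/5 = 10.7
  S = [[6.8, -2.6],
 [-2.6, 10.7]].

Step 3 — invert S. det(S) = 6.8·10.7 - (-2.6)² = 66.
  S^{-1} = (1/det) · [[d, -b], [-b, a]] = [[0.1621, 0.0394],
 [0.0394, 0.103]].

Step 4 — quadratic form (x̄ - mu_0)^T · S^{-1} · (x̄ - mu_0):
  S^{-1} · (x̄ - mu_0) = (0.3, 0.4),
  (x̄ - mu_0)^T · [...] = (1)·(0.3) + (3.5)·(0.4) = 1.7.

Step 5 — scale by n: T² = 6 · 1.7 = 10.2.

T² ≈ 10.2


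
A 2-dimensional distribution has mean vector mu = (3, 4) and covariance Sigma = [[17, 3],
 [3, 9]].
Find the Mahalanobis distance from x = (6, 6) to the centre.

Step 1 — centre the observation: (x - mu) = (3, 2).

Step 2 — invert Sigma. det(Sigma) = 17·9 - (3)² = 144.
  Sigma^{-1} = (1/det) · [[d, -b], [-b, a]] = [[0.0625, -0.0208],
 [-0.0208, 0.1181]].

Step 3 — form the quadratic (x - mu)^T · Sigma^{-1} · (x - mu):
  Sigma^{-1} · (x - mu) = (0.1458, 0.1736).
  (x - mu)^T · [Sigma^{-1} · (x - mu)] = (3)·(0.1458) + (2)·(0.1736) = 0.7847.

Step 4 — take square root: d = √(0.7847) ≈ 0.8858.

d(x, mu) = √(0.7847) ≈ 0.8858


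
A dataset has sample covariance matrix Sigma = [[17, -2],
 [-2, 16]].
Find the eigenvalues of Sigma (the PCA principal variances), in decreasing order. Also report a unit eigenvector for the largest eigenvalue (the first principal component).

Step 1 — characteristic polynomial of 2×2 Sigma:
  det(Sigma - λI) = λ² - trace · λ + det = 0.
  trace = 17 + 16 = 33, det = 17·16 - (-2)² = 268.
Step 2 — discriminant:
  Δ = trace² - 4·det = 1089 - 1072 = 17.
Step 3 — eigenvalues:
  λ = (trace ± √Δ)/2 = (33 ± 4.1231)/2,
  λ_1 = 18.5616,  λ_2 = 14.4384.

Step 4 — unit eigenvector for λ_1: solve (Sigma - λ_1 I)v = 0. First row:
  (17 - 18.5616)·v_x + (-2)·v_y = 0, i.e. (-1.5616)·v_x + (-2)·v_y = 0,
  so v ∝ (b, λ_1 - a) = (-2, 1.5616); multiply by -1 so the first entry is positive: u = (2, -1.5616).
  ||u|| = √((2)² + (-1.5616)²) = √(6.4384) ≈ 2.5374,
  v_1 = u/||u|| ≈ (0.7882, -0.6154) (||v_1|| = 1).

λ_1 = 18.5616,  λ_2 = 14.4384;  v_1 ≈ (0.7882, -0.6154)


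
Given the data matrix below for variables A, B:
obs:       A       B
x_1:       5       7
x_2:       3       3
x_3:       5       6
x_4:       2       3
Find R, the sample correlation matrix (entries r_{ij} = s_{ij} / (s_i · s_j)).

Step 1 — column means:
  mean(A) = (5 + 3 + 5 + 2) / 4 = 15/4 = 3.75
  mean(B) = (7 + 3 + 6 + 3) / 4 = 19/4 = 4.75

Step 2 — sample variances and covariances s[i,j] = (1/(n-1)) · Σ_k (x_{k,i} - mean_i) · (x_{k,j} - mean_j), with n-1 = 3:
  s[A,A] = ((1.25)·(1.25) + (-0.75)·(-0.75) + (1.25)·(1.25) + (-1.75)·(-1.75)) / 3 = 6.75/3 = 2.25
  s[A,B] = ((1.25)·(2.25) + (-0.75)·(-1.75) + (1.25)·(1.25) + (-1.75)·(-1.75)) / 3 = 8.75/3 = 2.9167
  s[B,B] = ((2.25)·(2.25) + (-1.75)·(-1.75) + (1.25)·(1.25) + (-1.75)·(-1.75)) / 3 = 12.75/3 = 4.25
  Sample standard deviations s_i = √(s[i,i]):
  s(A) = √(2.25) = 1.5
  s(B) = √(4.25) = 2.0616

Step 3 — r_{ij} = s_{ij} / (s_i · s_j):
  r[A,A] = 1 (diagonal).
  r[A,B] = 2.9167 / (1.5 · 2.0616) = 2.9167 / 3.0923 = 0.9432
  r[B,B] = 1 (diagonal).

R is symmetric with unit diagonal. Assembling:

R = [[1, 0.9432],
 [0.9432, 1]]


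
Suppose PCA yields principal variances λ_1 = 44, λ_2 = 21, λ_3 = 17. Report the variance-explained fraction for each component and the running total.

Step 1 — total variance = trace(Sigma) = Σ λ_i = 44 + 21 + 17 = 82.

Step 2 — fraction explained by component i = λ_i / Σ λ:
  PC1: 44/82 = 0.5366
  PC2: 21/82 = 0.2561
  PC3: 17/82 = 0.2073

Step 3 — cumulative fraction after k components = (λ_1 + ... + λ_k) / Σ λ:
  k = 1: 44/82 = 0.5366
  k = 2: (44 + 21)/82 = 65/82 = 0.7927
  k = 3: (44 + 21 + 17)/82 = 82/82 = 1

Summary (fraction, with percent):

explained: PC1 0.5366 (53.66%), PC2 0.2561 (25.61%), PC3 0.2073 (20.73%);  cumulative: 0.5366, 0.7927, 1


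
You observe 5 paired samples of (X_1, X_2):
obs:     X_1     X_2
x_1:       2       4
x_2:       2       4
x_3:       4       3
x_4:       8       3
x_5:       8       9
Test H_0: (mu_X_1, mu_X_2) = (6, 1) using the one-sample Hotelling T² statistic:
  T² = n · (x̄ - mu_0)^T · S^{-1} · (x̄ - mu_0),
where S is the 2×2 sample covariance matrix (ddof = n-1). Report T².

Step 1 — sample mean vector:
  mean(X_1) = (2 + 2 + 4 + 8 + 8) / 5 = 24/5 = 4.8
  mean(X_2) = (4 + 4 + 3 + 3 + 9) / 5 = 23/5 = 4.6
  x̄ = (4.8, 4.6),  deviation x̄ - mu_0 = (4.8, 4.6) - (6, 1) = (-1.2, 3.6).

Step 2 — sample covariance matrix, S[i,j] = (1/(n-1)) · Σ_k (x_{k,i} - mean_i) · (x_{k,j} - mean_j), divisor n-1 = 4:
  S[X_1,X_1] = ((-2.8)·(-2.8) + (-2.8)·(-2.8) + (-0.8)·(-0.8) + (3.2)·(3.2) + (3.2)·(3.2)) / 4 = 36.8/4 = 9.2
  S[X_1,X_2] = ((-2.8)·(-0.6) + (-2.8)·(-0.6) + (-0.8)·(-1.6) + (3.2)·(-1.6) + (3.2)·(4.4)) / 4 = 13.6/4 = 3.4
  S[X_2,X_2] = ((-0.6)·(-0.6) + (-0.6)·(-0.6) + (-1.6)·(-1.6) + (-1.6)·(-1.6) + (4.4)·(4.4)) / 4 = 25.2/4 = 6.3
  S = [[9.2, 3.4],
 [3.4, 6.3]].

Step 3 — invert S. det(S) = 9.2·6.3 - (3.4)² = 46.4.
  S^{-1} = (1/det) · [[d, -b], [-b, a]] = [[0.1358, -0.0733],
 [-0.0733, 0.1983]].

Step 4 — quadratic form (x̄ - mu_0)^T · S^{-1} · (x̄ - mu_0):
  S^{-1} · (x̄ - mu_0) = (-0.4267, 0.8017),
  (x̄ - mu_0)^T · [...] = (-1.2)·(-0.4267) + (3.6)·(0.8017) = 3.3983.

Step 5 — scale by n: T² = 5 · 3.3983 = 16.9914.

T² ≈ 16.9914


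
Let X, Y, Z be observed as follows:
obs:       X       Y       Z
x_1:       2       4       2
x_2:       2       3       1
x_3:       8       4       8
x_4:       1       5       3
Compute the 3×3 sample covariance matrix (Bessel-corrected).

Step 1 — column means:
  mean(X) = (2 + 2 + 8 + 1) / 4 = 13/4 = 3.25
  mean(Y) = (4 + 3 + 4 + 5) / 4 = 16/4 = 4
  mean(Z) = (2 + 1 + 8 + 3) / 4 = 14/4 = 3.5

Step 2 — sample covariance S[i,j] = (1/(n-1)) · Σ_k (x_{k,i} - mean_i) · (x_{k,j} - mean_j), with n-1 = 3.
  S[X,X] = ((-1.25)·(-1.25) + (-1.25)·(-1.25) + (4.75)·(4.75) + (-2.25)·(-2.25)) / 3 = 30.75/3 = 10.25
  S[X,Y] = ((-1.25)·(0) + (-1.25)·(-1) + (4.75)·(0) + (-2.25)·(1)) / 3 = -1/3 = -0.3333
  S[X,Z] = ((-1.25)·(-1.5) + (-1.25)·(-2.5) + (4.75)·(4.5) + (-2.25)·(-0.5)) / 3 = 27.5/3 = 9.1667
  S[Y,Y] = ((0)·(0) + (-1)·(-1) + (0)·(0) + (1)·(1)) / 3 = 2/3 = 0.6667
  S[Y,Z] = ((0)·(-1.5) + (-1)·(-2.5) + (0)·(4.5) + (1)·(-0.5)) / 3 = 2/3 = 0.6667
  S[Z,Z] = ((-1.5)·(-1.5) + (-2.5)·(-2.5) + (4.5)·(4.5) + (-0.5)·(-0.5)) / 3 = 29/3 = 9.6667

S is symmetric (S[j,i] = S[i,j]). Assembling:

S = [[10.25, -0.3333, 9.1667],
 [-0.3333, 0.6667, 0.6667],
 [9.1667, 0.6667, 9.6667]]


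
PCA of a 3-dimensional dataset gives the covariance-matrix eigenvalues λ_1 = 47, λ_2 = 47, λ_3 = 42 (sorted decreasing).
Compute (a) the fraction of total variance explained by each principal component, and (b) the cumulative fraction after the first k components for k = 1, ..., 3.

Step 1 — total variance = trace(Sigma) = Σ λ_i = 47 + 47 + 42 = 136.

Step 2 — fraction explained by component i = λ_i / Σ λ:
  PC1: 47/136 = 0.3456
  PC2: 47/136 = 0.3456
  PC3: 42/136 = 0.3088

Step 3 — cumulative fraction after k components = (λ_1 + ... + λ_k) / Σ λ:
  k = 1: 47/136 = 0.3456
  k = 2: (47 + 47)/136 = 94/136 = 0.6912
  k = 3: (47 + 47 + 42)/136 = 136/136 = 1

Summary (fraction, with percent):

explained: PC1 0.3456 (34.56%), PC2 0.3456 (34.56%), PC3 0.3088 (30.88%);  cumulative: 0.3456, 0.6912, 1


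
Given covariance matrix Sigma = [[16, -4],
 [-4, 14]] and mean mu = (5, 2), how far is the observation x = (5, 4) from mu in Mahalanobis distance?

Step 1 — centre the observation: (x - mu) = (0, 2).

Step 2 — invert Sigma. det(Sigma) = 16·14 - (-4)² = 208.
  Sigma^{-1} = (1/det) · [[d, -b], [-b, a]] = [[0.0673, 0.0192],
 [0.0192, 0.0769]].

Step 3 — form the quadratic (x - mu)^T · Sigma^{-1} · (x - mu):
  Sigma^{-1} · (x - mu) = (0.0385, 0.1538).
  (x - mu)^T · [Sigma^{-1} · (x - mu)] = (0)·(0.0385) + (2)·(0.1538) = 0.3077.

Step 4 — take square root: d = √(0.3077) ≈ 0.5547.

d(x, mu) = √(0.3077) ≈ 0.5547


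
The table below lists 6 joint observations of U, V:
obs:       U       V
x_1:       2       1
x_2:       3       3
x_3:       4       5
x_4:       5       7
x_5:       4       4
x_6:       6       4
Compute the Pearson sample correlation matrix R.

Step 1 — column means:
  mean(U) = (2 + 3 + 4 + 5 + 4 + 6) / 6 = 24/6 = 4
  mean(V) = (1 + 3 + 5 + 7 + 4 + 4) / 6 = 24/6 = 4

Step 2 — sample variances and covariances s[i,j] = (1/(n-1)) · Σ_k (x_{k,i} - mean_i) · (x_{k,j} - mean_j), with n-1 = 5:
  s[U,U] = ((-2)·(-2) + (-1)·(-1) + (0)·(0) + (1)·(1) + (0)·(0) + (2)·(2)) / 5 = 10/5 = 2
  s[U,V] = ((-2)·(-3) + (-1)·(-1) + (0)·(1) + (1)·(3) + (0)·(0) + (2)·(0)) / 5 = 10/5 = 2
  s[V,V] = ((-3)·(-3) + (-1)·(-1) + (1)·(1) + (3)·(3) + (0)·(0) + (0)·(0)) / 5 = 20/5 = 4
  Sample standard deviations s_i = √(s[i,i]):
  s(U) = √(2) = 1.4142
  s(V) = √(4) = 2

Step 3 — r_{ij} = s_{ij} / (s_i · s_j):
  r[U,U] = 1 (diagonal).
  r[U,V] = 2 / (1.4142 · 2) = 2 / 2.8284 = 0.7071
  r[V,V] = 1 (diagonal).

R is symmetric with unit diagonal. Assembling:

R = [[1, 0.7071],
 [0.7071, 1]]


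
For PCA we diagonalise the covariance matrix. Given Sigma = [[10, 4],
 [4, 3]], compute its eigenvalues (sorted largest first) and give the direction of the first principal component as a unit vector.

Step 1 — characteristic polynomial of 2×2 Sigma:
  det(Sigma - λI) = λ² - trace · λ + det = 0.
  trace = 10 + 3 = 13, det = 10·3 - (4)² = 14.
Step 2 — discriminant:
  Δ = trace² - 4·det = 169 - 56 = 113.
Step 3 — eigenvalues:
  λ = (trace ± √Δ)/2 = (13 ± 10.6301)/2,
  λ_1 = 11.8151,  λ_2 = 1.1849.

Step 4 — unit eigenvector for λ_1: solve (Sigma - λ_1 I)v = 0. First row:
  (10 - 11.8151)·v_x + (4)·v_y = 0, i.e. (-1.8151)·v_x + (4)·v_y = 0,
  so v ∝ (b, λ_1 - a) = (4, 1.8151) = u.
  ||u|| = √((4)² + (1.8151)²) = √(19.2945) ≈ 4.3925,
  v_1 = u/||u|| ≈ (0.9106, 0.4132) (||v_1|| = 1).

λ_1 = 11.8151,  λ_2 = 1.1849;  v_1 ≈ (0.9106, 0.4132)


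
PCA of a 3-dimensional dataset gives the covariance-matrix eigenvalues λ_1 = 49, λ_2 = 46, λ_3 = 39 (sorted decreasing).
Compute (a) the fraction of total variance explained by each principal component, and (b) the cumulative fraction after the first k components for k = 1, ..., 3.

Step 1 — total variance = trace(Sigma) = Σ λ_i = 49 + 46 + 39 = 134.

Step 2 — fraction explained by component i = λ_i / Σ λ:
  PC1: 49/134 = 0.3657
  PC2: 46/134 = 0.3433
  PC3: 39/134 = 0.291

Step 3 — cumulative fraction after k components = (λ_1 + ... + λ_k) / Σ λ:
  k = 1: 49/134 = 0.3657
  k = 2: (49 + 46)/134 = 95/134 = 0.709
  k = 3: (49 + 46 + 39)/134 = 134/134 = 1

Summary (fraction, with percent):

explained: PC1 0.3657 (36.57%), PC2 0.3433 (34.33%), PC3 0.291 (29.1%);  cumulative: 0.3657, 0.709, 1


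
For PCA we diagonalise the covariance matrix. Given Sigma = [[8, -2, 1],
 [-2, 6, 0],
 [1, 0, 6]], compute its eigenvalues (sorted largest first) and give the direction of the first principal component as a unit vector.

Step 1 — characteristic polynomial p(λ) = det(λI - Sigma) = λ³ - tr·λ² + c_1·λ - det, where tr = trace, c_1 = sum of the principal 2×2 minors, det = det(Sigma):
  tr = 8 + 6 + 6 = 20,
  c_1 = (8·6 - (-2)²) + (8·6 - (1)²) + (6·6 - (0)²) = 44 + 47 + 36 = 127,
  det = 8·(6·6 - (0)²) - (-2)·((-2)·6 - (0)·(1)) + (1)·((-2)·(0) - 6·(1)) = 8·(36) - (-2)·(-12) + (1)·(-6) = 258.
  So p(λ) = λ³ - 20λ² + 127λ - 258.
Step 2 — look for an integer root (rational root theorem: any rational root is an integer divisor of 258). Testing λ = 6:
  p(6) = 216 - 720 + 762 - 258 = 0  ✓
  Dividing out (λ - 6): p(λ) = (λ - 6)(λ² - 14λ + 43).
Step 3 — remaining eigenvalues from the quadratic λ² - 14λ + 43 = 0:
  Δ = 14² - 4·43 = 196 - 172 = 24,  λ = (14 ± √24)/2 = (14 ± 4.899)/2 ≈ 9.4495 or 4.5505.
  Sorted: λ_1 = 9.4495,  λ_2 = 6,  λ_3 = 4.5505  (check: sum = 20 = tr ✓).

Step 4 — unit eigenvector for λ_1 ≈ 9.4495: v spans the null space of (Sigma - λ_1 I), whose rows are
  r_1 = (-1.4495, -2, 1),  r_2 = (-2, -3.4495, 0),  r_3 = (1, 0, -3.4495).
  v is orthogonal to every row, so take v ∝ r_1 × r_2 = ((-2)·(0) - (1)·(-3.4495), (1)·(-2) - (-1.4495)·(0), (-1.4495)·(-3.4495) - (-2)·(-2)) ≈ (3.4495, -2, 1).
  Let u = (3.4495, -2, 1).
  ||u|| = √((3.4495)² + (-2)² + (1)²) = √(16.899) ≈ 4.1108,  v_1 = u/||u|| ≈ (0.8391, -0.4865, 0.2433) (||v_1|| = 1).

λ_1 = 9.4495,  λ_2 = 6,  λ_3 = 4.5505;  v_1 ≈ (0.8391, -0.4865, 0.2433)


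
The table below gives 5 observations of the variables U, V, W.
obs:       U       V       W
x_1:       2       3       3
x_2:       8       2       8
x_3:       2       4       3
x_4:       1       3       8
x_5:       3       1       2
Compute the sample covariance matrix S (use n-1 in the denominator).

Step 1 — column means:
  mean(U) = (2 + 8 + 2 + 1 + 3) / 5 = 16/5 = 3.2
  mean(V) = (3 + 2 + 4 + 3 + 1) / 5 = 13/5 = 2.6
  mean(W) = (3 + 8 + 3 + 8 + 2) / 5 = 24/5 = 4.8

Step 2 — sample covariance S[i,j] = (1/(n-1)) · Σ_k (x_{k,i} - mean_i) · (x_{k,j} - mean_j), with n-1 = 4.
  S[U,U] = ((-1.2)·(-1.2) + (4.8)·(4.8) + (-1.2)·(-1.2) + (-2.2)·(-2.2) + (-0.2)·(-0.2)) / 4 = 30.8/4 = 7.7
  S[U,V] = ((-1.2)·(0.4) + (4.8)·(-0.6) + (-1.2)·(1.4) + (-2.2)·(0.4) + (-0.2)·(-1.6)) / 4 = -5.6/4 = -1.4
  S[U,W] = ((-1.2)·(-1.8) + (4.8)·(3.2) + (-1.2)·(-1.8) + (-2.2)·(3.2) + (-0.2)·(-2.8)) / 4 = 13.2/4 = 3.3
  S[V,V] = ((0.4)·(0.4) + (-0.6)·(-0.6) + (1.4)·(1.4) + (0.4)·(0.4) + (-1.6)·(-1.6)) / 4 = 5.2/4 = 1.3
  S[V,W] = ((0.4)·(-1.8) + (-0.6)·(3.2) + (1.4)·(-1.8) + (0.4)·(3.2) + (-1.6)·(-2.8)) / 4 = 0.6/4 = 0.15
  S[W,W] = ((-1.8)·(-1.8) + (3.2)·(3.2) + (-1.8)·(-1.8) + (3.2)·(3.2) + (-2.8)·(-2.8)) / 4 = 34.8/4 = 8.7

S is symmetric (S[j,i] = S[i,j]). Assembling:

S = [[7.7, -1.4, 3.3],
 [-1.4, 1.3, 0.15],
 [3.3, 0.15, 8.7]]


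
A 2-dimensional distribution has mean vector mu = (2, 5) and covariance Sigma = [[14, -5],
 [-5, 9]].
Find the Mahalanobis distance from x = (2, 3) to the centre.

Step 1 — centre the observation: (x - mu) = (0, -2).

Step 2 — invert Sigma. det(Sigma) = 14·9 - (-5)² = 101.
  Sigma^{-1} = (1/det) · [[d, -b], [-b, a]] = [[0.0891, 0.0495],
 [0.0495, 0.1386]].

Step 3 — form the quadratic (x - mu)^T · Sigma^{-1} · (x - mu):
  Sigma^{-1} · (x - mu) = (-0.099, -0.2772).
  (x - mu)^T · [Sigma^{-1} · (x - mu)] = (0)·(-0.099) + (-2)·(-0.2772) = 0.5545.

Step 4 — take square root: d = √(0.5545) ≈ 0.7446.

d(x, mu) = √(0.5545) ≈ 0.7446


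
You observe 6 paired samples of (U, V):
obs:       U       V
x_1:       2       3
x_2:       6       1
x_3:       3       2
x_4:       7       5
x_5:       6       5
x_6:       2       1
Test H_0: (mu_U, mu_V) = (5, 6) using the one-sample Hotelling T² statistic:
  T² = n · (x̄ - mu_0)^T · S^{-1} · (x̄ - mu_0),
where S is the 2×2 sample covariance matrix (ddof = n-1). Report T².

Step 1 — sample mean vector:
  mean(U) = (2 + 6 + 3 + 7 + 6 + 2) / 6 = 26/6 = 4.3333
  mean(V) = (3 + 1 + 2 + 5 + 5 + 1) / 6 = 17/6 = 2.8333
  x̄ = (4.3333, 2.8333),  deviation x̄ - mu_0 = (4.3333, 2.8333) - (5, 6) = (-0.6667, -3.1667).

Step 2 — sample covariance matrix, S[i,j] = (1/(n-1)) · Σ_k (x_{k,i} - mean_i) · (x_{k,j} - mean_j), divisor n-1 = 5:
  S[U,U] = ((-2.3333)·(-2.3333) + (1.6667)·(1.6667) + (-1.3333)·(-1.3333) + (2.6667)·(2.6667) + (1.6667)·(1.6667) + (-2.3333)·(-2.3333)) / 5 = 25.3333/5 = 5.0667
  S[U,V] = ((-2.3333)·(0.1667) + (1.6667)·(-1.8333) + (-1.3333)·(-0.8333) + (2.6667)·(2.1667) + (1.6667)·(2.1667) + (-2.3333)·(-1.8333)) / 5 = 11.3333/5 = 2.2667
  S[V,V] = ((0.1667)·(0.1667) + (-1.8333)·(-1.8333) + (-0.8333)·(-0.8333) + (2.1667)·(2.1667) + (2.1667)·(2.1667) + (-1.8333)·(-1.8333)) / 5 = 16.8333/5 = 3.3667
  S = [[5.0667, 2.2667],
 [2.2667, 3.3667]].

Step 3 — invert S. det(S) = 5.0667·3.3667 - (2.2667)² = 11.92.
  S^{-1} = (1/det) · [[d, -b], [-b, a]] = [[0.2824, -0.1902],
 [-0.1902, 0.4251]].

Step 4 — quadratic form (x̄ - mu_0)^T · S^{-1} · (x̄ - mu_0):
  S^{-1} · (x̄ - mu_0) = (0.4139, -1.2192),
  (x̄ - mu_0)^T · [...] = (-0.6667)·(0.4139) + (-3.1667)·(-1.2192) = 3.585.

Step 5 — scale by n: T² = 6 · 3.585 = 21.5101.

T² ≈ 21.5101


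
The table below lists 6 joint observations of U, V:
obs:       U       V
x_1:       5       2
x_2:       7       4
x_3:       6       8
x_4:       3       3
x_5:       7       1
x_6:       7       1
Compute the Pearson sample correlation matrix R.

Step 1 — column means:
  mean(U) = (5 + 7 + 6 + 3 + 7 + 7) / 6 = 35/6 = 5.8333
  mean(V) = (2 + 4 + 8 + 3 + 1 + 1) / 6 = 19/6 = 3.1667

Step 2 — sample variances and covariances s[i,j] = (1/(n-1)) · Σ_k (x_{k,i} - mean_i) · (x_{k,j} - mean_j), with n-1 = 5:
  s[U,U] = ((-0.8333)·(-0.8333) + (1.1667)·(1.1667) + (0.1667)·(0.1667) + (-2.8333)·(-2.8333) + (1.1667)·(1.1667) + (1.1667)·(1.1667)) / 5 = 12.8333/5 = 2.5667
  s[U,V] = ((-0.8333)·(-1.1667) + (1.1667)·(0.8333) + (0.1667)·(4.8333) + (-2.8333)·(-0.1667) + (1.1667)·(-2.1667) + (1.1667)·(-2.1667)) / 5 = -1.8333/5 = -0.3667
  s[V,V] = ((-1.1667)·(-1.1667) + (0.8333)·(0.8333) + (4.8333)·(4.8333) + (-0.1667)·(-0.1667) + (-2.1667)·(-2.1667) + (-2.1667)·(-2.1667)) / 5 = 34.8333/5 = 6.9667
  Sample standard deviations s_i = √(s[i,i]):
  s(U) = √(2.5667) = 1.6021
  s(V) = √(6.9667) = 2.6394

Step 3 — r_{ij} = s_{ij} / (s_i · s_j):
  r[U,U] = 1 (diagonal).
  r[U,V] = -0.3667 / (1.6021 · 2.6394) = -0.3667 / 4.2286 = -0.0867
  r[V,V] = 1 (diagonal).

R is symmetric with unit diagonal. Assembling:

R = [[1, -0.0867],
 [-0.0867, 1]]


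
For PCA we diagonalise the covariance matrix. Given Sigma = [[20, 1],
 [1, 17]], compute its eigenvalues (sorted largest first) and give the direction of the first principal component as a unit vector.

Step 1 — characteristic polynomial of 2×2 Sigma:
  det(Sigma - λI) = λ² - trace · λ + det = 0.
  trace = 20 + 17 = 37, det = 20·17 - (1)² = 339.
Step 2 — discriminant:
  Δ = trace² - 4·det = 1369 - 1356 = 13.
Step 3 — eigenvalues:
  λ = (trace ± √Δ)/2 = (37 ± 3.6056)/2,
  λ_1 = 20.3028,  λ_2 = 16.6972.

Step 4 — unit eigenvector for λ_1: solve (Sigma - λ_1 I)v = 0. First row:
  (20 - 20.3028)·v_x + (1)·v_y = 0, i.e. (-0.3028)·v_x + (1)·v_y = 0,
  so v ∝ (b, λ_1 - a) = (1, 0.3028) = u.
  ||u|| = √((1)² + (0.3028)²) = √(1.0917) ≈ 1.0448,
  v_1 = u/||u|| ≈ (0.9571, 0.2898) (||v_1|| = 1).

λ_1 = 20.3028,  λ_2 = 16.6972;  v_1 ≈ (0.9571, 0.2898)


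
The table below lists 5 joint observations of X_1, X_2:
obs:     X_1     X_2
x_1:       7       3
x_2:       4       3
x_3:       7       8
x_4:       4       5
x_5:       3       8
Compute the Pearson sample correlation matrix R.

Step 1 — column means:
  mean(X_1) = (7 + 4 + 7 + 4 + 3) / 5 = 25/5 = 5
  mean(X_2) = (3 + 3 + 8 + 5 + 8) / 5 = 27/5 = 5.4

Step 2 — sample variances and covariances s[i,j] = (1/(n-1)) · Σ_k (x_{k,i} - mean_i) · (x_{k,j} - mean_j), with n-1 = 4:
  s[X_1,X_1] = ((2)·(2) + (-1)·(-1) + (2)·(2) + (-1)·(-1) + (-2)·(-2)) / 4 = 14/4 = 3.5
  s[X_1,X_2] = ((2)·(-2.4) + (-1)·(-2.4) + (2)·(2.6) + (-1)·(-0.4) + (-2)·(2.6)) / 4 = -2/4 = -0.5
  s[X_2,X_2] = ((-2.4)·(-2.4) + (-2.4)·(-2.4) + (2.6)·(2.6) + (-0.4)·(-0.4) + (2.6)·(2.6)) / 4 = 25.2/4 = 6.3
  Sample standard deviations s_i = √(s[i,i]):
  s(X_1) = √(3.5) = 1.8708
  s(X_2) = √(6.3) = 2.51

Step 3 — r_{ij} = s_{ij} / (s_i · s_j):
  r[X_1,X_1] = 1 (diagonal).
  r[X_1,X_2] = -0.5 / (1.8708 · 2.51) = -0.5 / 4.6957 = -0.1065
  r[X_2,X_2] = 1 (diagonal).

R is symmetric with unit diagonal. Assembling:

R = [[1, -0.1065],
 [-0.1065, 1]]


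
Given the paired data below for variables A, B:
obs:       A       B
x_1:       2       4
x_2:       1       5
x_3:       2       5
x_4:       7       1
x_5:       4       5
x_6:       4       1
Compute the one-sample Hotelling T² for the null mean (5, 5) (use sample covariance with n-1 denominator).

Step 1 — sample mean vector:
  mean(A) = (2 + 1 + 2 + 7 + 4 + 4) / 6 = 20/6 = 3.3333
  mean(B) = (4 + 5 + 5 + 1 + 5 + 1) / 6 = 21/6 = 3.5
  x̄ = (3.3333, 3.5),  deviation x̄ - mu_0 = (3.3333, 3.5) - (5, 5) = (-1.6667, -1.5).

Step 2 — sample covariance matrix, S[i,j] = (1/(n-1)) · Σ_k (x_{k,i} - mean_i) · (x_{k,j} - mean_j), divisor n-1 = 5:
  S[A,A] = ((-1.3333)·(-1.3333) + (-2.3333)·(-2.3333) + (-1.3333)·(-1.3333) + (3.6667)·(3.6667) + (0.6667)·(0.6667) + (0.6667)·(0.6667)) / 5 = 23.3333/5 = 4.6667
  S[A,B] = ((-1.3333)·(0.5) + (-2.3333)·(1.5) + (-1.3333)·(1.5) + (3.6667)·(-2.5) + (0.6667)·(1.5) + (0.6667)·(-2.5)) / 5 = -16/5 = -3.2
  S[B,B] = ((0.5)·(0.5) + (1.5)·(1.5) + (1.5)·(1.5) + (-2.5)·(-2.5) + (1.5)·(1.5) + (-2.5)·(-2.5)) / 5 = 19.5/5 = 3.9
  S = [[4.6667, -3.2],
 [-3.2, 3.9]].

Step 3 — invert S. det(S) = 4.6667·3.9 - (-3.2)² = 7.96.
  S^{-1} = (1/det) · [[d, -b], [-b, a]] = [[0.4899, 0.402],
 [0.402, 0.5863]].

Step 4 — quadratic form (x̄ - mu_0)^T · S^{-1} · (x̄ - mu_0):
  S^{-1} · (x̄ - mu_0) = (-1.4196, -1.5494),
  (x̄ - mu_0)^T · [...] = (-1.6667)·(-1.4196) + (-1.5)·(-1.5494) = 4.6901.

Step 5 — scale by n: T² = 6 · 4.6901 = 28.1407.

T² ≈ 28.1407


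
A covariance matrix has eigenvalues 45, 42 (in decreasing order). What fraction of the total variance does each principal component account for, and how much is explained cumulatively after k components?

Step 1 — total variance = trace(Sigma) = Σ λ_i = 45 + 42 = 87.

Step 2 — fraction explained by component i = λ_i / Σ λ:
  PC1: 45/87 = 0.5172
  PC2: 42/87 = 0.4828

Step 3 — cumulative fraction after k components = (λ_1 + ... + λ_k) / Σ λ:
  k = 1: 45/87 = 0.5172
  k = 2: (45 + 42)/87 = 87/87 = 1

Summary (fraction, with percent):

explained: PC1 0.5172 (51.72%), PC2 0.4828 (48.28%);  cumulative: 0.5172, 1


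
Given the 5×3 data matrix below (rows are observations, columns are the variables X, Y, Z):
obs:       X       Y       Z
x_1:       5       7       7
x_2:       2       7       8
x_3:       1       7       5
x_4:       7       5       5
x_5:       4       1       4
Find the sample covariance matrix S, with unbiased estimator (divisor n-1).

Step 1 — column means:
  mean(X) = (5 + 2 + 1 + 7 + 4) / 5 = 19/5 = 3.8
  mean(Y) = (7 + 7 + 7 + 5 + 1) / 5 = 27/5 = 5.4
  mean(Z) = (7 + 8 + 5 + 5 + 4) / 5 = 29/5 = 5.8

Step 2 — sample covariance S[i,j] = (1/(n-1)) · Σ_k (x_{k,i} - mean_i) · (x_{k,j} - mean_j), with n-1 = 4.
  S[X,X] = ((1.2)·(1.2) + (-1.8)·(-1.8) + (-2.8)·(-2.8) + (3.2)·(3.2) + (0.2)·(0.2)) / 4 = 22.8/4 = 5.7
  S[X,Y] = ((1.2)·(1.6) + (-1.8)·(1.6) + (-2.8)·(1.6) + (3.2)·(-0.4) + (0.2)·(-4.4)) / 4 = -7.6/4 = -1.9
  S[X,Z] = ((1.2)·(1.2) + (-1.8)·(2.2) + (-2.8)·(-0.8) + (3.2)·(-0.8) + (0.2)·(-1.8)) / 4 = -3.2/4 = -0.8
  S[Y,Y] = ((1.6)·(1.6) + (1.6)·(1.6) + (1.6)·(1.6) + (-0.4)·(-0.4) + (-4.4)·(-4.4)) / 4 = 27.2/4 = 6.8
  S[Y,Z] = ((1.6)·(1.2) + (1.6)·(2.2) + (1.6)·(-0.8) + (-0.4)·(-0.8) + (-4.4)·(-1.8)) / 4 = 12.4/4 = 3.1
  S[Z,Z] = ((1.2)·(1.2) + (2.2)·(2.2) + (-0.8)·(-0.8) + (-0.8)·(-0.8) + (-1.8)·(-1.8)) / 4 = 10.8/4 = 2.7

S is symmetric (S[j,i] = S[i,j]). Assembling:

S = [[5.7, -1.9, -0.8],
 [-1.9, 6.8, 3.1],
 [-0.8, 3.1, 2.7]]
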